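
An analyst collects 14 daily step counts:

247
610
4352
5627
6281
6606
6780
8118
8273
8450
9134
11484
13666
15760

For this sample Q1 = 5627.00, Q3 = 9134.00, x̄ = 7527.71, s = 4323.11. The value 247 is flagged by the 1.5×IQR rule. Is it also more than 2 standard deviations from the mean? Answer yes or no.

z = (247 − 7527.71) / 4323.11 = -1.68.
|z| = 1.68 ≤ 2.

no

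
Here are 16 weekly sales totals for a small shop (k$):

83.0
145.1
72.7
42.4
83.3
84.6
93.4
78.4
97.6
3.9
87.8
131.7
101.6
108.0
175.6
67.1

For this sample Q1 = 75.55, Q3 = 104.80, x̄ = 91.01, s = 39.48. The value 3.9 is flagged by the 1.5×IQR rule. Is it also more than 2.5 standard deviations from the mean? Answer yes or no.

z = (3.9 − 91.01) / 39.48 = -2.21.
|z| = 2.21 ≤ 2.5.

no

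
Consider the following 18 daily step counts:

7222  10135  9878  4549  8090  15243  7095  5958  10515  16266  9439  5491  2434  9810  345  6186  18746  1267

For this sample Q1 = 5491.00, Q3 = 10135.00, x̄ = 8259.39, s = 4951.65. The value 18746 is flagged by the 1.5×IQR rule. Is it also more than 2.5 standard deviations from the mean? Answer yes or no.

z = (18746 − 8259.39) / 4951.65 = 2.12.
|z| = 2.12 ≤ 2.5.

no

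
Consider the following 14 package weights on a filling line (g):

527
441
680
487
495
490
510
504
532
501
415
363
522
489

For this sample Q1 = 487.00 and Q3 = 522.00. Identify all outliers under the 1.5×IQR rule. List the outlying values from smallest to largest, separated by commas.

IQR = Q3 − Q1 = 522.00 − 487.00 = 35.00.
Lower fence = Q1 − 1.5·IQR = 487.00 − 52.50 = 434.50.
Upper fence = Q3 + 1.5·IQR = 522.00 + 52.50 = 574.50.
363 < 434.50 → outlier.
415 < 434.50 → outlier.
680 > 574.50 → outlier.
All remaining values lie within [434.50, 574.50].

363, 415, 680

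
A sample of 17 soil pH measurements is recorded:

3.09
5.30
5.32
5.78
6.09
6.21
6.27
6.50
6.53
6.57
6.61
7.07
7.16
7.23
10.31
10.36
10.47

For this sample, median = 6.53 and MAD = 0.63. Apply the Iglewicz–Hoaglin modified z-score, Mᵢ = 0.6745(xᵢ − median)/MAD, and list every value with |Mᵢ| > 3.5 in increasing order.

3.09, 10.31, 10.36, 10.47

|Mᵢ| > 3.5 ⇔ |xᵢ − 6.53| > 3.5·0.63/0.6745 = 3.27.
So outliers lie outside [3.26, 9.80].
3.09: M = -3.68 → outlier.
10.31: M = 4.05 → outlier.
10.36: M = 4.10 → outlier.
10.47: M = 4.22 → outlier.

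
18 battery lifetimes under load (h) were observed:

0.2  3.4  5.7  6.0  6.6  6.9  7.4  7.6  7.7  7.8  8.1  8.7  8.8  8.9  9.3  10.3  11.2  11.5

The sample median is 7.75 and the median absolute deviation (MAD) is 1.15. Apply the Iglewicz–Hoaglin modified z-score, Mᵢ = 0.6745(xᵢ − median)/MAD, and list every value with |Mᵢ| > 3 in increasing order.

0.2

|Mᵢ| > 3 ⇔ |xᵢ − 7.75| > 3·1.15/0.6745 = 5.11.
So outliers lie outside [2.64, 12.86].
0.2: M = -4.43 → outlier.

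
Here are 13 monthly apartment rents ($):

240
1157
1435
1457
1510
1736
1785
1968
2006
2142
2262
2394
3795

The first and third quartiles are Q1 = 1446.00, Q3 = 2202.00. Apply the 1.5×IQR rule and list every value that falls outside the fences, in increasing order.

240, 3795

IQR = Q3 − Q1 = 2202.00 − 1446.00 = 756.00.
Lower fence = Q1 − 1.5·IQR = 1446.00 − 1134.00 = 312.00.
Upper fence = Q3 + 1.5·IQR = 2202.00 + 1134.00 = 3336.00.
240 < 312.00 → outlier.
3795 > 3336.00 → outlier.
All remaining values lie within [312.00, 3336.00].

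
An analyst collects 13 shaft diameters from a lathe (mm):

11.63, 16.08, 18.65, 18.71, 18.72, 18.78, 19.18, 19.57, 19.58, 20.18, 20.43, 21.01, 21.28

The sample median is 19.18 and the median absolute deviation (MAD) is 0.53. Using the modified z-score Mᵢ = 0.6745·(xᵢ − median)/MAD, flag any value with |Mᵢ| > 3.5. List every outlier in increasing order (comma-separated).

|Mᵢ| > 3.5 ⇔ |xᵢ − 19.18| > 3.5·0.53/0.6745 = 2.75.
So outliers lie outside [16.43, 21.93].
11.63: M = -9.61 → outlier.
16.08: M = -3.95 → outlier.

11.63, 16.08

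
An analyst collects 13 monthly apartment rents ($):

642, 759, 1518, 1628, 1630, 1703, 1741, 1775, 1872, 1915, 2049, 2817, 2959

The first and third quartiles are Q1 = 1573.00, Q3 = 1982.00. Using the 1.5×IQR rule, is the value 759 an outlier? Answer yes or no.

yes

IQR = Q3 − Q1 = 1982.00 − 1573.00 = 409.00.
Lower fence = Q1 − 1.5·IQR = 1573.00 − 613.50 = 959.50.
Upper fence = Q3 + 1.5·IQR = 1982.00 + 613.50 = 2595.50.
759 lies below the lower fence.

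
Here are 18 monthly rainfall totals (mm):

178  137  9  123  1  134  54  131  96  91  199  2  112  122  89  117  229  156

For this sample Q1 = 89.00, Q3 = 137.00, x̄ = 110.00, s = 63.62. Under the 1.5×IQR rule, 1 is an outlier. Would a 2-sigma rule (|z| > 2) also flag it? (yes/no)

no

z = (1 − 110.00) / 63.62 = -1.71.
|z| = 1.71 ≤ 2.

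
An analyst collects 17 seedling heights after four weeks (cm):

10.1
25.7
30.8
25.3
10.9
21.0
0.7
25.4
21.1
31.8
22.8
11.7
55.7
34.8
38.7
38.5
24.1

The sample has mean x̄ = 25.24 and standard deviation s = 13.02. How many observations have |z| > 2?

Cutoffs: x̄ ± 2s = [-0.80, 51.28].
Outside the cutoffs: 55.7.

1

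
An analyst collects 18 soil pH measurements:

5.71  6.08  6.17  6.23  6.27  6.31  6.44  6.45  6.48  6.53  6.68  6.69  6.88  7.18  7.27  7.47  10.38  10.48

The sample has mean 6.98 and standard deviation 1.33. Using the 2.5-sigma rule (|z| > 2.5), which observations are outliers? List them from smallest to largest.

10.38, 10.48

Cutoffs at x̄ ± 2.5s: 6.98 ± 2.5·1.33 = [3.655, 10.305].
10.38: z = 2.56, |z| > 2.5 → outlier.
10.48: z = 2.63, |z| > 2.5 → outlier.
Every other value lies within [3.655, 10.305].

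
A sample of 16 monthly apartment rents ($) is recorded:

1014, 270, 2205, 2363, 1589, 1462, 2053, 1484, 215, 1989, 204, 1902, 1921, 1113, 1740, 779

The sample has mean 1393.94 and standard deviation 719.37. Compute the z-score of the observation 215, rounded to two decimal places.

z = (215 − 1393.94) / 719.37 = -1.64.

-1.64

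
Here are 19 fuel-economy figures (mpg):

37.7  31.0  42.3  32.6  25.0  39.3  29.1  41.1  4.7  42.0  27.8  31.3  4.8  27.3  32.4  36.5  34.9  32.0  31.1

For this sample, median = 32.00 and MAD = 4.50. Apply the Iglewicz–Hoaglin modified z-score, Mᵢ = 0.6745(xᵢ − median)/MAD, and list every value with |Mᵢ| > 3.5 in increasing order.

|Mᵢ| > 3.5 ⇔ |xᵢ − 32.00| > 3.5·4.50/0.6745 = 23.35.
So outliers lie outside [8.65, 55.35].
4.7: M = -4.09 → outlier.
4.8: M = -4.08 → outlier.

4.7, 4.8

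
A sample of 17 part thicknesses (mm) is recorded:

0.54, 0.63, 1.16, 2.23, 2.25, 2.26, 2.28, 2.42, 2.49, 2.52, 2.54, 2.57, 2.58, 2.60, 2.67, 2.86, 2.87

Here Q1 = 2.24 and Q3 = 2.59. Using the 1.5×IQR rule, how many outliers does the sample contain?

3

IQR = 0.35; fences at 2.24 − 0.525 = 1.715 and 2.59 + 0.525 = 3.115.
Outside the cutoffs: 0.54, 0.63, 1.16.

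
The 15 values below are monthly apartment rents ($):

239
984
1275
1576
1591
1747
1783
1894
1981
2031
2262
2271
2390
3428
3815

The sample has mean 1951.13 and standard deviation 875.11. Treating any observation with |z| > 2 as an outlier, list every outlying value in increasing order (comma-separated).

3815

Cutoffs at x̄ ± 2s: 1951.13 ± 2·875.11 = [200.91, 3701.35].
3815: z = 2.13, |z| > 2 → outlier.
Every other value lies within [200.91, 3701.35].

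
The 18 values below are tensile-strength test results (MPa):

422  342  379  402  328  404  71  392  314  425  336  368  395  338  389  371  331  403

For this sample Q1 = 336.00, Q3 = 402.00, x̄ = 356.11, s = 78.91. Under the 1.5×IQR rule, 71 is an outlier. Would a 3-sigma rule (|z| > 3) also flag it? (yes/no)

yes

z = (71 − 356.11) / 78.91 = -3.61.
|z| = 3.61 > 3.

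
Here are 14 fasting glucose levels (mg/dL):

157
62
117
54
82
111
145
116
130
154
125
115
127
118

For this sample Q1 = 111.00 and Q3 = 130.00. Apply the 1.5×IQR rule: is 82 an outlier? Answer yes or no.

yes

IQR = Q3 − Q1 = 130.00 − 111.00 = 19.00.
Lower fence = Q1 − 1.5·IQR = 111.00 − 28.50 = 82.50.
Upper fence = Q3 + 1.5·IQR = 130.00 + 28.50 = 158.50.
82 lies below the lower fence.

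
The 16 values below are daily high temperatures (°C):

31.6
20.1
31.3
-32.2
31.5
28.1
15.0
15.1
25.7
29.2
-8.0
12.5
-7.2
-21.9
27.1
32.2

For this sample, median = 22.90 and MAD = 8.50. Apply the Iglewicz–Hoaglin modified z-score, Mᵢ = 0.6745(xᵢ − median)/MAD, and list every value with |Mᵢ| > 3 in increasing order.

|Mᵢ| > 3 ⇔ |xᵢ − 22.90| > 3·8.50/0.6745 = 37.81.
So outliers lie outside [-14.91, 60.71].
-32.2: M = -4.37 → outlier.
-21.9: M = -3.56 → outlier.

-32.2, -21.9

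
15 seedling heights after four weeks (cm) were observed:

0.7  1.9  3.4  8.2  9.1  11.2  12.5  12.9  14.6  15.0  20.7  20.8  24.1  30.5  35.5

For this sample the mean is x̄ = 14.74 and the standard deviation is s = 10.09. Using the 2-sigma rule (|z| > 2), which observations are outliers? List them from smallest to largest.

35.5

Cutoffs at x̄ ± 2s: 14.74 ± 2·10.09 = [-5.44, 34.92].
35.5: z = 2.06, |z| > 2 → outlier.
Every other value lies within [-5.44, 34.92].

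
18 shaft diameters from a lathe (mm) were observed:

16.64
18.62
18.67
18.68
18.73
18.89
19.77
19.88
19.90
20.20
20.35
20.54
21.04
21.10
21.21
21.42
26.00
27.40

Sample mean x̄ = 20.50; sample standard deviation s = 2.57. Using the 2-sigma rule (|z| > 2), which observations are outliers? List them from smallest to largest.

26.00, 27.40

Cutoffs at x̄ ± 2s: 20.50 ± 2·2.57 = [15.36, 25.64].
26.00: z = 2.14, |z| > 2 → outlier.
27.40: z = 2.68, |z| > 2 → outlier.
Every other value lies within [15.36, 25.64].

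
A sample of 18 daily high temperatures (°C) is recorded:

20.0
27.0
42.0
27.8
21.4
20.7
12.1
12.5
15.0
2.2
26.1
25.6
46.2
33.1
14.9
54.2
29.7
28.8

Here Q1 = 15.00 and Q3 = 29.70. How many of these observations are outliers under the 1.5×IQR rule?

IQR = 14.70; fences at 15.00 − 22.05 = -7.05 and 29.70 + 22.05 = 51.75.
Outside the cutoffs: 54.2.

1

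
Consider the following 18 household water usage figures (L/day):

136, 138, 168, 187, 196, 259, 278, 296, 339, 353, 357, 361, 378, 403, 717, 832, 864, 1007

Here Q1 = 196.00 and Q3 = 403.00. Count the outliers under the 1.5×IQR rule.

IQR = 207.00; fences at 196.00 − 310.50 = -114.50 and 403.00 + 310.50 = 713.50.
Outside the cutoffs: 717, 832, 864, 1007.

4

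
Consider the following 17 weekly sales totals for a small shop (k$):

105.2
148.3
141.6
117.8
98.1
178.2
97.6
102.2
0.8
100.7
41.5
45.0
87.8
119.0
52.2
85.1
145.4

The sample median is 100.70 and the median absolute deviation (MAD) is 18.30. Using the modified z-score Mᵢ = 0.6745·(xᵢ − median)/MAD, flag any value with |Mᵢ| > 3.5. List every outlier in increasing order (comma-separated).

0.8

|Mᵢ| > 3.5 ⇔ |xᵢ − 100.70| > 3.5·18.30/0.6745 = 94.96.
So outliers lie outside [5.74, 195.66].
0.8: M = -3.68 → outlier.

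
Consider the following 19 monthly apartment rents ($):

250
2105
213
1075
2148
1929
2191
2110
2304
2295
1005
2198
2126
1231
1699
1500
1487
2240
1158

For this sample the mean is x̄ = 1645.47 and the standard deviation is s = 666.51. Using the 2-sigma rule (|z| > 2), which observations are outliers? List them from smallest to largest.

Cutoffs at x̄ ± 2s: 1645.47 ± 2·666.51 = [312.45, 2978.49].
213: z = -2.15, |z| > 2 → outlier.
250: z = -2.09, |z| > 2 → outlier.
Every other value lies within [312.45, 2978.49].

213, 250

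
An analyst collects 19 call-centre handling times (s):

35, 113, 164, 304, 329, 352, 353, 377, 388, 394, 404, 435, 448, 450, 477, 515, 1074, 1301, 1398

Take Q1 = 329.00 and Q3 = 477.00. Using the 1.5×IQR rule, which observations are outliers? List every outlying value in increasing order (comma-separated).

35, 1074, 1301, 1398

IQR = Q3 − Q1 = 477.00 − 329.00 = 148.00.
Lower fence = Q1 − 1.5·IQR = 329.00 − 222.00 = 107.00.
Upper fence = Q3 + 1.5·IQR = 477.00 + 222.00 = 699.00.
35 < 107.00 → outlier.
1074 > 699.00 → outlier.
1301 > 699.00 → outlier.
1398 > 699.00 → outlier.
All remaining values lie within [107.00, 699.00].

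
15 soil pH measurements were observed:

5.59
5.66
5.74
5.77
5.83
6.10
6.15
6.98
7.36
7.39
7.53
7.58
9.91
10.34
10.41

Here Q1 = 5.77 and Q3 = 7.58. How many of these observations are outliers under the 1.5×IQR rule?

2

IQR = 1.81; fences at 5.77 − 2.715 = 3.055 and 7.58 + 2.715 = 10.295.
Outside the cutoffs: 10.34, 10.41.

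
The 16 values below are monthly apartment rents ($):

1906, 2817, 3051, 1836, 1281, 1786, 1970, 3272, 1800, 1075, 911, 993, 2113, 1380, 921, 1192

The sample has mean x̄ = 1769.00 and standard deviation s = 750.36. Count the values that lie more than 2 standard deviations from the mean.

1

Cutoffs: x̄ ± 2s = [268.28, 3269.72].
Outside the cutoffs: 3272.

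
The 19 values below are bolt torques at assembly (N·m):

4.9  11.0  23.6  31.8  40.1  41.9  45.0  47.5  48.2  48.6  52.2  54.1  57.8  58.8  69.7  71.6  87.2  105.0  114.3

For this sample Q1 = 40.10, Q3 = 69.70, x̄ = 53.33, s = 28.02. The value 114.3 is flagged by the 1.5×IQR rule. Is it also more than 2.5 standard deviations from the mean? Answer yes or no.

no

z = (114.3 − 53.33) / 28.02 = 2.18.
|z| = 2.18 ≤ 2.5.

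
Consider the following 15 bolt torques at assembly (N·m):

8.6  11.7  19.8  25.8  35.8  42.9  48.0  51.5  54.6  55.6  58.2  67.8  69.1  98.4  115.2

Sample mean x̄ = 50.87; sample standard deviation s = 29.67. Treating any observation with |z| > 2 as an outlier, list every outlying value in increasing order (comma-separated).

Cutoffs at x̄ ± 2s: 50.87 ± 2·29.67 = [-8.47, 110.21].
115.2: z = 2.17, |z| > 2 → outlier.
Every other value lies within [-8.47, 110.21].

115.2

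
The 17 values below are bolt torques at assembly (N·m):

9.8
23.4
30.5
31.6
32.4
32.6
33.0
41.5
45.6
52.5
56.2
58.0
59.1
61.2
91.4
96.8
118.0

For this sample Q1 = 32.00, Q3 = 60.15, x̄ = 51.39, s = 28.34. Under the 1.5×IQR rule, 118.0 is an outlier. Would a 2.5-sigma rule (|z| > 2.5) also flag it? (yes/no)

z = (118.0 − 51.39) / 28.34 = 2.35.
|z| = 2.35 ≤ 2.5.

no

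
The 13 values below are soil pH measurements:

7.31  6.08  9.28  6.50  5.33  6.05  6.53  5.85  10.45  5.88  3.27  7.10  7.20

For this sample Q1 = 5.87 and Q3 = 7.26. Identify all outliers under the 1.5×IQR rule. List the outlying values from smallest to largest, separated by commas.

3.27, 10.45

IQR = Q3 − Q1 = 7.26 − 5.87 = 1.39.
Lower fence = Q1 − 1.5·IQR = 5.87 − 2.085 = 3.785.
Upper fence = Q3 + 1.5·IQR = 7.26 + 2.085 = 9.345.
3.27 < 3.785 → outlier.
10.45 > 9.345 → outlier.
All remaining values lie within [3.785, 9.345].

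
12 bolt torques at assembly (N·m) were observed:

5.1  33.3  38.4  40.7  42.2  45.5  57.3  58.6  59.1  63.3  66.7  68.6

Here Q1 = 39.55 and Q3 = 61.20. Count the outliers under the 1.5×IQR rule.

1

IQR = 21.65; fences at 39.55 − 32.475 = 7.075 and 61.20 + 32.475 = 93.675.
Outside the cutoffs: 5.1.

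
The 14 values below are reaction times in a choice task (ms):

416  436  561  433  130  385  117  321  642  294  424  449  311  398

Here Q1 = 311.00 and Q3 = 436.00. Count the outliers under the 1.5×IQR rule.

IQR = 125.00; fences at 311.00 − 187.50 = 123.50 and 436.00 + 187.50 = 623.50.
Outside the cutoffs: 117, 642.

2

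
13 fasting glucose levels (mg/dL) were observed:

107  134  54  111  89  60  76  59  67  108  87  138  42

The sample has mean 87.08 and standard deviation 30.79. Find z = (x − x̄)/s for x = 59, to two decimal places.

z = (59 − 87.08) / 30.79 = -0.91.

-0.91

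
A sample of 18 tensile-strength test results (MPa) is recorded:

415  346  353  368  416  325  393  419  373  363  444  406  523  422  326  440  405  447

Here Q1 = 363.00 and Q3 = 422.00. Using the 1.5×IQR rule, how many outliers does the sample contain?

1

IQR = 59.00; fences at 363.00 − 88.50 = 274.50 and 422.00 + 88.50 = 510.50.
Outside the cutoffs: 523.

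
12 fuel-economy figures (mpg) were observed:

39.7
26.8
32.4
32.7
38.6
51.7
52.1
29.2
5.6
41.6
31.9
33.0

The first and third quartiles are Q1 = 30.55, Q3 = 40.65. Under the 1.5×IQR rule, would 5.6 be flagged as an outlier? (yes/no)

yes

IQR = Q3 − Q1 = 40.65 − 30.55 = 10.10.
Lower fence = Q1 − 1.5·IQR = 30.55 − 15.15 = 15.40.
Upper fence = Q3 + 1.5·IQR = 40.65 + 15.15 = 55.80.
5.6 lies below the lower fence.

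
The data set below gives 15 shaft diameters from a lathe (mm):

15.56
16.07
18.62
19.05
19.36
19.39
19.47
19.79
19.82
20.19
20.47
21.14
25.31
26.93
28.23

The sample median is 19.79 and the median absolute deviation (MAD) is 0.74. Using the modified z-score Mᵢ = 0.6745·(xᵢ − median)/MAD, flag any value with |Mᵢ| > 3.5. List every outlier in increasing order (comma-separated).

|Mᵢ| > 3.5 ⇔ |xᵢ − 19.79| > 3.5·0.74/0.6745 = 3.84.
So outliers lie outside [15.95, 23.63].
15.56: M = -3.86 → outlier.
25.31: M = 5.03 → outlier.
26.93: M = 6.51 → outlier.
28.23: M = 7.69 → outlier.

15.56, 25.31, 26.93, 28.23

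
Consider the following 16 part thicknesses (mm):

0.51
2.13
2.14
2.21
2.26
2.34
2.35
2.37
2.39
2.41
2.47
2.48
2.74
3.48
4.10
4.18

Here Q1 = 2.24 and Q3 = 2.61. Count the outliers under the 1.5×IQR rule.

IQR = 0.37; fences at 2.24 − 0.555 = 1.685 and 2.61 + 0.555 = 3.165.
Outside the cutoffs: 0.51, 3.48, 4.10, 4.18.

4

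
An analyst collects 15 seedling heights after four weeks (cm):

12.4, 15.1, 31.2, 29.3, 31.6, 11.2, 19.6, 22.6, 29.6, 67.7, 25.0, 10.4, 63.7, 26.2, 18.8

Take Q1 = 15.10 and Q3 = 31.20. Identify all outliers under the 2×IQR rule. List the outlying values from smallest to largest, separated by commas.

63.7, 67.7

IQR = Q3 − Q1 = 31.20 − 15.10 = 16.10.
Lower fence = Q1 − 2·IQR = 15.10 − 32.20 = -17.10.
Upper fence = Q3 + 2·IQR = 31.20 + 32.20 = 63.40.
63.7 > 63.40 → outlier.
67.7 > 63.40 → outlier.
All remaining values lie within [-17.10, 63.40].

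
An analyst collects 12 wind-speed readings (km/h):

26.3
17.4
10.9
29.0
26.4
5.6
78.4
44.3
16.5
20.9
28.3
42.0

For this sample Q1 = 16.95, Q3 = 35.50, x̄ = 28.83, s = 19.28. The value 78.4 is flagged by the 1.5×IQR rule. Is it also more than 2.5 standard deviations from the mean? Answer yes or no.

z = (78.4 − 28.83) / 19.28 = 2.57.
|z| = 2.57 > 2.5.

yes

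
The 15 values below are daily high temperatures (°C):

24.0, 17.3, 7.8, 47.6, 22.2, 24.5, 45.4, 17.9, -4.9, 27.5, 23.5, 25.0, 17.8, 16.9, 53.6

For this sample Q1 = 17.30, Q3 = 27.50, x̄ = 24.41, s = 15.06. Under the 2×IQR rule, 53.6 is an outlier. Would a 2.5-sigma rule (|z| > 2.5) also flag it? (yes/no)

z = (53.6 − 24.41) / 15.06 = 1.94.
|z| = 1.94 ≤ 2.5.

no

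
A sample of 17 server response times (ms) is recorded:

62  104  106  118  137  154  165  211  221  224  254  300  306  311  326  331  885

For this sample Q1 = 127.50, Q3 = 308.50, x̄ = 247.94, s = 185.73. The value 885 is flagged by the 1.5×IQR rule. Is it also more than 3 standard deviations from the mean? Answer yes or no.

yes

z = (885 − 247.94) / 185.73 = 3.43.
|z| = 3.43 > 3.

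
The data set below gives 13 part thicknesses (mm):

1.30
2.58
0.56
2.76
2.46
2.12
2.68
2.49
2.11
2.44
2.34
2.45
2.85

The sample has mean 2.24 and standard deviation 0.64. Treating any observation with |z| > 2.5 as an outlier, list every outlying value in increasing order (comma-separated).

Cutoffs at x̄ ± 2.5s: 2.24 ± 2.5·0.64 = [0.64, 3.84].
0.56: z = -2.63, |z| > 2.5 → outlier.
Every other value lies within [0.64, 3.84].

0.56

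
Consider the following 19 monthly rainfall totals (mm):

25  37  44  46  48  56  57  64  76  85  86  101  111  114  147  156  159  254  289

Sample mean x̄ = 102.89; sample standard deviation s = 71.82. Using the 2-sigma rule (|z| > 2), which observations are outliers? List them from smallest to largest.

254, 289

Cutoffs at x̄ ± 2s: 102.89 ± 2·71.82 = [-40.75, 246.53].
254: z = 2.10, |z| > 2 → outlier.
289: z = 2.59, |z| > 2 → outlier.
Every other value lies within [-40.75, 246.53].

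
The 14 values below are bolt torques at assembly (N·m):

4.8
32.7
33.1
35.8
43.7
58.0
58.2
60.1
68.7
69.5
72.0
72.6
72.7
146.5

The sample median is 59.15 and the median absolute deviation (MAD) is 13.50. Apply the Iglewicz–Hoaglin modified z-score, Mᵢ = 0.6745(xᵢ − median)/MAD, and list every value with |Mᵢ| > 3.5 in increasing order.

146.5

|Mᵢ| > 3.5 ⇔ |xᵢ − 59.15| > 3.5·13.50/0.6745 = 70.05.
So outliers lie outside [-10.90, 129.20].
146.5: M = 4.36 → outlier.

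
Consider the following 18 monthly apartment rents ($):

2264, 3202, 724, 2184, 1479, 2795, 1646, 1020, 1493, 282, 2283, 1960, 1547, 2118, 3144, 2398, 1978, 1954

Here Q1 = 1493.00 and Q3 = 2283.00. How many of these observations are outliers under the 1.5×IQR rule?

IQR = 790.00; fences at 1493.00 − 1185.00 = 308.00 and 2283.00 + 1185.00 = 3468.00.
Outside the cutoffs: 282.

1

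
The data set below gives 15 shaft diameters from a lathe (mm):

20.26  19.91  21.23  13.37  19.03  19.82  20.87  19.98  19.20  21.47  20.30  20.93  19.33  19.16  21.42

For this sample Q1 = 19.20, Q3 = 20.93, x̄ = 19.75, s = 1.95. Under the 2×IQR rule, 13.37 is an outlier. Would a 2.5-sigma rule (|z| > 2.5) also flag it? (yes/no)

z = (13.37 − 19.75) / 1.95 = -3.27.
|z| = 3.27 > 2.5.

yes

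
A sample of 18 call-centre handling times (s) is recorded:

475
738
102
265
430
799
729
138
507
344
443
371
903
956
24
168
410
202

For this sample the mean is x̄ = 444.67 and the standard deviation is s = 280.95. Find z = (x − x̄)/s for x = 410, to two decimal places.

-0.12

z = (410 − 444.67) / 280.95 = -0.12.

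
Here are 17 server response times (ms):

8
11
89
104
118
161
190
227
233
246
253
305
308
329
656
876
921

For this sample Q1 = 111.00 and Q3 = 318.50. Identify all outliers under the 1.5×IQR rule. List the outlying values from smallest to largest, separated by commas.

656, 876, 921

IQR = Q3 − Q1 = 318.50 − 111.00 = 207.50.
Lower fence = Q1 − 1.5·IQR = 111.00 − 311.25 = -200.25.
Upper fence = Q3 + 1.5·IQR = 318.50 + 311.25 = 629.75.
656 > 629.75 → outlier.
876 > 629.75 → outlier.
921 > 629.75 → outlier.
All remaining values lie within [-200.25, 629.75].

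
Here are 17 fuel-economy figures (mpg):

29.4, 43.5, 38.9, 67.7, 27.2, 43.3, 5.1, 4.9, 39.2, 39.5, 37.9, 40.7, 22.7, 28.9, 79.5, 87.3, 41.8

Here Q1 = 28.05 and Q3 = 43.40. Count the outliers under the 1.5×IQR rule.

4

IQR = 15.35; fences at 28.05 − 23.025 = 5.025 and 43.40 + 23.025 = 66.425.
Outside the cutoffs: 4.9, 67.7, 79.5, 87.3.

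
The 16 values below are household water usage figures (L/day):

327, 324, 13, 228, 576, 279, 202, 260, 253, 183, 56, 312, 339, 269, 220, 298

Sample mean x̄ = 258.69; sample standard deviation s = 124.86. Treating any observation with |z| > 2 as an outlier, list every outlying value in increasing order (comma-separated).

576

Cutoffs at x̄ ± 2s: 258.69 ± 2·124.86 = [8.97, 508.41].
576: z = 2.54, |z| > 2 → outlier.
Every other value lies within [8.97, 508.41].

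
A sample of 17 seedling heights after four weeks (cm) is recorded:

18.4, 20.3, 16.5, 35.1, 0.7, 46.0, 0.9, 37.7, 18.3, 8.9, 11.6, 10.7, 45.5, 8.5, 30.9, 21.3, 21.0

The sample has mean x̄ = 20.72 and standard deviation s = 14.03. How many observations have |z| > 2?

0

Cutoffs: x̄ ± 2s = [-7.34, 48.78].
Every value lies within the cutoffs.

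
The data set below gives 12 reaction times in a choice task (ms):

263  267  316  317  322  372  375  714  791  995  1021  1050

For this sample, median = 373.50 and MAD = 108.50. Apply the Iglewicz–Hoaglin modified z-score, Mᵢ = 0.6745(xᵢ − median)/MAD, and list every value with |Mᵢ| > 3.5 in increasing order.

|Mᵢ| > 3.5 ⇔ |xᵢ − 373.50| > 3.5·108.50/0.6745 = 563.01.
So outliers lie outside [-189.51, 936.51].
995: M = 3.86 → outlier.
1021: M = 4.03 → outlier.
1050: M = 4.21 → outlier.

995, 1021, 1050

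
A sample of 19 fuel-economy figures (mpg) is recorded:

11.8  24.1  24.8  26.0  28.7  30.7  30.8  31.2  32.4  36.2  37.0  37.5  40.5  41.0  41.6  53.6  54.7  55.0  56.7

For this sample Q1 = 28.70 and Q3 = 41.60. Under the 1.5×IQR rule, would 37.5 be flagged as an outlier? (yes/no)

IQR = Q3 − Q1 = 41.60 − 28.70 = 12.90.
Lower fence = Q1 − 1.5·IQR = 28.70 − 19.35 = 9.35.
Upper fence = Q3 + 1.5·IQR = 41.60 + 19.35 = 60.95.
37.5 lies within [9.35, 60.95].

no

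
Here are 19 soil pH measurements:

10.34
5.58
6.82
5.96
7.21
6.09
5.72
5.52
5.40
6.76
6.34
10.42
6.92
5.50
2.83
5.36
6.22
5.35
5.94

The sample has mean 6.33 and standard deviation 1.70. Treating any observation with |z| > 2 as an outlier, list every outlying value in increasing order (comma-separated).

2.83, 10.34, 10.42

Cutoffs at x̄ ± 2s: 6.33 ± 2·1.70 = [2.93, 9.73].
2.83: z = -2.06, |z| > 2 → outlier.
10.34: z = 2.36, |z| > 2 → outlier.
10.42: z = 2.41, |z| > 2 → outlier.
Every other value lies within [2.93, 9.73].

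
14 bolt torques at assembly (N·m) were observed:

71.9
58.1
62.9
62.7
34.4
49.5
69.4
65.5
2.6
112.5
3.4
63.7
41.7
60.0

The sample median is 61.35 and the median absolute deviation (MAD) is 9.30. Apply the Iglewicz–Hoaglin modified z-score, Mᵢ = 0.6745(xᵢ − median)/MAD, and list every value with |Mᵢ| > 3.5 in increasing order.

2.6, 3.4, 112.5

|Mᵢ| > 3.5 ⇔ |xᵢ − 61.35| > 3.5·9.30/0.6745 = 48.26.
So outliers lie outside [13.09, 109.61].
2.6: M = -4.26 → outlier.
3.4: M = -4.20 → outlier.
112.5: M = 3.71 → outlier.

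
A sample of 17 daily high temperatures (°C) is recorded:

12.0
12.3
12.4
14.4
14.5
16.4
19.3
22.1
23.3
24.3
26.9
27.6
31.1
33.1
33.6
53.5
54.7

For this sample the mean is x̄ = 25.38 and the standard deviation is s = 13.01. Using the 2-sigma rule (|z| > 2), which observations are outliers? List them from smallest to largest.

Cutoffs at x̄ ± 2s: 25.38 ± 2·13.01 = [-0.64, 51.40].
53.5: z = 2.16, |z| > 2 → outlier.
54.7: z = 2.25, |z| > 2 → outlier.
Every other value lies within [-0.64, 51.40].

53.5, 54.7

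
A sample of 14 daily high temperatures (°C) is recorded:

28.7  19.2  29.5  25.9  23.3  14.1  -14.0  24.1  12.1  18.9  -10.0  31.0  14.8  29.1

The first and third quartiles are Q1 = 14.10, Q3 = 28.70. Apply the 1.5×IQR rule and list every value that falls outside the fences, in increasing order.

IQR = Q3 − Q1 = 28.70 − 14.10 = 14.60.
Lower fence = Q1 − 1.5·IQR = 14.10 − 21.90 = -7.80.
Upper fence = Q3 + 1.5·IQR = 28.70 + 21.90 = 50.60.
-14.0 < -7.80 → outlier.
-10.0 < -7.80 → outlier.
All remaining values lie within [-7.80, 50.60].

-14.0, -10.0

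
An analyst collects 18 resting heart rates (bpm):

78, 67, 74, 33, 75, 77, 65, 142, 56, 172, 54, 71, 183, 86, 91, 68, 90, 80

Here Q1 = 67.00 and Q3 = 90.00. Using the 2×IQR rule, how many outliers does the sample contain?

3

IQR = 23.00; fences at 67.00 − 46.00 = 21.00 and 90.00 + 46.00 = 136.00.
Outside the cutoffs: 142, 172, 183.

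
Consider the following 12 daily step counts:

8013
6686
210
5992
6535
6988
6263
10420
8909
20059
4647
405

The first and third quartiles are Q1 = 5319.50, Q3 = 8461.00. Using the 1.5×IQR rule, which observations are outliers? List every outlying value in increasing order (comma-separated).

210, 405, 20059

IQR = Q3 − Q1 = 8461.00 − 5319.50 = 3141.50.
Lower fence = Q1 − 1.5·IQR = 5319.50 − 4712.25 = 607.25.
Upper fence = Q3 + 1.5·IQR = 8461.00 + 4712.25 = 13173.25.
210 < 607.25 → outlier.
405 < 607.25 → outlier.
20059 > 13173.25 → outlier.
All remaining values lie within [607.25, 13173.25].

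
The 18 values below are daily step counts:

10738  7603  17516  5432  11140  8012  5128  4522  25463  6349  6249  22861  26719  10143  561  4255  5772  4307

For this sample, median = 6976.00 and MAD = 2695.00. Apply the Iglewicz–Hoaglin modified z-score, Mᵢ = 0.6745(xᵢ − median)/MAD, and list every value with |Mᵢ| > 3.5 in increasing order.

|Mᵢ| > 3.5 ⇔ |xᵢ − 6976.00| > 3.5·2695.00/0.6745 = 13984.43.
So outliers lie outside [-7008.43, 20960.43].
22861: M = 3.98 → outlier.
25463: M = 4.63 → outlier.
26719: M = 4.94 → outlier.

22861, 25463, 26719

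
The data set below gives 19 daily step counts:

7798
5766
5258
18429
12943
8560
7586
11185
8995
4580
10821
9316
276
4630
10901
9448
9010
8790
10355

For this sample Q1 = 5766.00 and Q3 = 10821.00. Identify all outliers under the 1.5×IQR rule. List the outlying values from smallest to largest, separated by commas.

IQR = Q3 − Q1 = 10821.00 − 5766.00 = 5055.00.
Lower fence = Q1 − 1.5·IQR = 5766.00 − 7582.50 = -1816.50.
Upper fence = Q3 + 1.5·IQR = 10821.00 + 7582.50 = 18403.50.
18429 > 18403.50 → outlier.
All remaining values lie within [-1816.50, 18403.50].

18429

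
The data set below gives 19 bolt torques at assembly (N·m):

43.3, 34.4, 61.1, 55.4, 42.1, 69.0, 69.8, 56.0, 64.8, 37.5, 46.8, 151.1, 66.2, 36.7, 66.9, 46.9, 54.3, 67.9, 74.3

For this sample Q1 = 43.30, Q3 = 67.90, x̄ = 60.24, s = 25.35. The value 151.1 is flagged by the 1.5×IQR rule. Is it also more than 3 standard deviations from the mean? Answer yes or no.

yes

z = (151.1 − 60.24) / 25.35 = 3.58.
|z| = 3.58 > 3.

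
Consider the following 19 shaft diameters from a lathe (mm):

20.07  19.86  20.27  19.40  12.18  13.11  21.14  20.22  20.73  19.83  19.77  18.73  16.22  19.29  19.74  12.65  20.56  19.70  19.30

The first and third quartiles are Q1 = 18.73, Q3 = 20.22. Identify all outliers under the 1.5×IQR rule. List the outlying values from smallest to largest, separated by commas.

IQR = Q3 − Q1 = 20.22 − 18.73 = 1.49.
Lower fence = Q1 − 1.5·IQR = 18.73 − 2.235 = 16.495.
Upper fence = Q3 + 1.5·IQR = 20.22 + 2.235 = 22.455.
12.18 < 16.495 → outlier.
12.65 < 16.495 → outlier.
13.11 < 16.495 → outlier.
16.22 < 16.495 → outlier.
All remaining values lie within [16.495, 22.455].

12.18, 12.65, 13.11, 16.22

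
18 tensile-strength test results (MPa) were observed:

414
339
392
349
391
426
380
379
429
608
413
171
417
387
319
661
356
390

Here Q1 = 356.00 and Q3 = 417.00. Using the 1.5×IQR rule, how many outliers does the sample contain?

3

IQR = 61.00; fences at 356.00 − 91.50 = 264.50 and 417.00 + 91.50 = 508.50.
Outside the cutoffs: 171, 608, 661.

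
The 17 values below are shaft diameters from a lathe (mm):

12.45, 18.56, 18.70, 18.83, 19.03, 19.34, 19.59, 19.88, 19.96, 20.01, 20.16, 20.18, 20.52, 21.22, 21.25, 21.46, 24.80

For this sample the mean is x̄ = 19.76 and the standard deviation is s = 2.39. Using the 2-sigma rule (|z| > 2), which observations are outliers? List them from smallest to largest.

12.45, 24.80

Cutoffs at x̄ ± 2s: 19.76 ± 2·2.39 = [14.98, 24.54].
12.45: z = -3.06, |z| > 2 → outlier.
24.80: z = 2.11, |z| > 2 → outlier.
Every other value lies within [14.98, 24.54].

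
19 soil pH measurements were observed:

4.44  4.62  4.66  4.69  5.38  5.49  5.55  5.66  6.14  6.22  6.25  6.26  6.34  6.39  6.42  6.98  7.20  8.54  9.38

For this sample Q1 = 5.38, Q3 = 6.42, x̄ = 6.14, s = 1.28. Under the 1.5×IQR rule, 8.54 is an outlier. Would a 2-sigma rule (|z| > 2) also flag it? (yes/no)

z = (8.54 − 6.14) / 1.28 = 1.87.
|z| = 1.87 ≤ 2.

no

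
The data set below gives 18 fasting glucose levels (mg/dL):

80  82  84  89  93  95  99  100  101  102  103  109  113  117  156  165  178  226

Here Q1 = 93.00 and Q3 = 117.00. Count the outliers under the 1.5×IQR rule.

IQR = 24.00; fences at 93.00 − 36.00 = 57.00 and 117.00 + 36.00 = 153.00.
Outside the cutoffs: 156, 165, 178, 226.

4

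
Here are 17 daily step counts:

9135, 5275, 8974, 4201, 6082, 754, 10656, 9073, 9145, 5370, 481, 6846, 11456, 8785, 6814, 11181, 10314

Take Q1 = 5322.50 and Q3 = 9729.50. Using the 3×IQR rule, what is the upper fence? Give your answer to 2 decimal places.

IQR = Q3 − Q1 = 9729.50 − 5322.50 = 4407.00.
Lower fence = Q1 − 3·IQR = 5322.50 − 13221.00 = -7898.50.
Upper fence = Q3 + 3·IQR = 9729.50 + 13221.00 = 22950.50.

22950.50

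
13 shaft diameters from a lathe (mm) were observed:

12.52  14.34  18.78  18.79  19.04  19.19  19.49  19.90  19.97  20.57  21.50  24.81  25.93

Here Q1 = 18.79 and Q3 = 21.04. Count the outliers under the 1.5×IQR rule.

4

IQR = 2.25; fences at 18.79 − 3.375 = 15.415 and 21.04 + 3.375 = 24.415.
Outside the cutoffs: 12.52, 14.34, 24.81, 25.93.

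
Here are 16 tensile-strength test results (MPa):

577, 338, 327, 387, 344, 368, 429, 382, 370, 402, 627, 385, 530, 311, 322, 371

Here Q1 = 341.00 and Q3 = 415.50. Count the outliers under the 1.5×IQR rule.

IQR = 74.50; fences at 341.00 − 111.75 = 229.25 and 415.50 + 111.75 = 527.25.
Outside the cutoffs: 530, 577, 627.

3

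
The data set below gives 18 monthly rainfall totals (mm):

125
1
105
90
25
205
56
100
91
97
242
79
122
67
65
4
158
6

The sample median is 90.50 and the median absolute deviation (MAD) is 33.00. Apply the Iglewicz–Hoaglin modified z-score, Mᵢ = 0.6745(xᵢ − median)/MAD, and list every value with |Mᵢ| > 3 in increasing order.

|Mᵢ| > 3 ⇔ |xᵢ − 90.50| > 3·33.00/0.6745 = 146.78.
So outliers lie outside [-56.28, 237.28].
242: M = 3.10 → outlier.

242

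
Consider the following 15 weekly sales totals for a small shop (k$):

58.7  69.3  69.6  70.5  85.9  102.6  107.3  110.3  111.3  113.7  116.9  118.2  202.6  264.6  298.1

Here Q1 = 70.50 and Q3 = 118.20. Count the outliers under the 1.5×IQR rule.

IQR = 47.70; fences at 70.50 − 71.55 = -1.05 and 118.20 + 71.55 = 189.75.
Outside the cutoffs: 202.6, 264.6, 298.1.

3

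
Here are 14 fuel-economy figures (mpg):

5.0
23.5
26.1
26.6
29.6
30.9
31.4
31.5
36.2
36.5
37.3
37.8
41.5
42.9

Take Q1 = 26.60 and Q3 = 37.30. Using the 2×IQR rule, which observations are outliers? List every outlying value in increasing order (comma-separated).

5.0

IQR = Q3 − Q1 = 37.30 − 26.60 = 10.70.
Lower fence = Q1 − 2·IQR = 26.60 − 21.40 = 5.20.
Upper fence = Q3 + 2·IQR = 37.30 + 21.40 = 58.70.
5.0 < 5.20 → outlier.
All remaining values lie within [5.20, 58.70].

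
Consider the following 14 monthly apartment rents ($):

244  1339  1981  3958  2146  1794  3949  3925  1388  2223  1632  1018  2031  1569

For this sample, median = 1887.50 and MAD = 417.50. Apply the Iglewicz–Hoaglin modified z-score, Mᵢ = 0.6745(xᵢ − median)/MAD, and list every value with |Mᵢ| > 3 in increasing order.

|Mᵢ| > 3 ⇔ |xᵢ − 1887.50| > 3·417.50/0.6745 = 1856.93.
So outliers lie outside [30.57, 3744.43].
3925: M = 3.29 → outlier.
3949: M = 3.33 → outlier.
3958: M = 3.35 → outlier.

3925, 3949, 3958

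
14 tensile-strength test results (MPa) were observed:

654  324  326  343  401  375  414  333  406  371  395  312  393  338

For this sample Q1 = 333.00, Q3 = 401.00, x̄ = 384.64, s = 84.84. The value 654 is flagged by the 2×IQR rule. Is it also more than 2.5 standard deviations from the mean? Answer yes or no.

yes

z = (654 − 384.64) / 84.84 = 3.17.
|z| = 3.17 > 2.5.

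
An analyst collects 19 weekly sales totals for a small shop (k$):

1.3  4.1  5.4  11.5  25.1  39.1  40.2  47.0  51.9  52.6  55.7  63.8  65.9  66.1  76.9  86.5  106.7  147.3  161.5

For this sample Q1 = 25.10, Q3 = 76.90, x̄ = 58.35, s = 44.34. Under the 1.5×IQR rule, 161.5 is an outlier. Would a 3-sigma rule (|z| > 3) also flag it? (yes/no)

z = (161.5 − 58.35) / 44.34 = 2.33.
|z| = 2.33 ≤ 3.

no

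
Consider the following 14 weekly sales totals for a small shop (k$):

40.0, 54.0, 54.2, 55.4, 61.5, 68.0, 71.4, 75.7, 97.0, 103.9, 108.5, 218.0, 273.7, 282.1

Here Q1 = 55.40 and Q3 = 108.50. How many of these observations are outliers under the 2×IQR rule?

3

IQR = 53.10; fences at 55.40 − 106.20 = -50.80 and 108.50 + 106.20 = 214.70.
Outside the cutoffs: 218.0, 273.7, 282.1.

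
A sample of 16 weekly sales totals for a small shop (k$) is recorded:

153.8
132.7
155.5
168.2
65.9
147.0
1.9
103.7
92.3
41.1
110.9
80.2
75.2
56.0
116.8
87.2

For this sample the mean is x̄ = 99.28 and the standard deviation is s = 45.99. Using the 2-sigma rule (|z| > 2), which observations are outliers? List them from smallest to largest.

1.9

Cutoffs at x̄ ± 2s: 99.28 ± 2·45.99 = [7.30, 191.26].
1.9: z = -2.12, |z| > 2 → outlier.
Every other value lies within [7.30, 191.26].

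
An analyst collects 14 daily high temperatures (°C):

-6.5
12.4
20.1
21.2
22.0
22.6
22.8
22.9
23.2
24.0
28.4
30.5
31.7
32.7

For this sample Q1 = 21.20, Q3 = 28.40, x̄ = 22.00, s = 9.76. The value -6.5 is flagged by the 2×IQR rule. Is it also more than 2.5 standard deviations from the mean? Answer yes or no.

z = (-6.5 − 22.00) / 9.76 = -2.92.
|z| = 2.92 > 2.5.

yes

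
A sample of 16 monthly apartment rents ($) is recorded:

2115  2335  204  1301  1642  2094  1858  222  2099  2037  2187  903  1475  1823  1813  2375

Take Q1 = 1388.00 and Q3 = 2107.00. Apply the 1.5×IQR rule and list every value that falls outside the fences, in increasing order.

204, 222

IQR = Q3 − Q1 = 2107.00 − 1388.00 = 719.00.
Lower fence = Q1 − 1.5·IQR = 1388.00 − 1078.50 = 309.50.
Upper fence = Q3 + 1.5·IQR = 2107.00 + 1078.50 = 3185.50.
204 < 309.50 → outlier.
222 < 309.50 → outlier.
All remaining values lie within [309.50, 3185.50].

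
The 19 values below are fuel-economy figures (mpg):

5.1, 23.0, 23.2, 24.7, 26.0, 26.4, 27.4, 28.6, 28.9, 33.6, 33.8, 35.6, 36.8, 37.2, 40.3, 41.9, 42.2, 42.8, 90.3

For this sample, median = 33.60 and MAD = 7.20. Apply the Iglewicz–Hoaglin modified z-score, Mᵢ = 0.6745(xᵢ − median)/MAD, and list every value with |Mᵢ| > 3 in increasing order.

|Mᵢ| > 3 ⇔ |xᵢ − 33.60| > 3·7.20/0.6745 = 32.02.
So outliers lie outside [1.58, 65.62].
90.3: M = 5.31 → outlier.

90.3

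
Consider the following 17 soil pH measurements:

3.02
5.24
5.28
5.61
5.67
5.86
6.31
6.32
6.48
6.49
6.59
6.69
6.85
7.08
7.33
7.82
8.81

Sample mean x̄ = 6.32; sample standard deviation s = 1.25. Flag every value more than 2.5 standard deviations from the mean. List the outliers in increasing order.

Cutoffs at x̄ ± 2.5s: 6.32 ± 2.5·1.25 = [3.195, 9.445].
3.02: z = -2.64, |z| > 2.5 → outlier.
Every other value lies within [3.195, 9.445].

3.02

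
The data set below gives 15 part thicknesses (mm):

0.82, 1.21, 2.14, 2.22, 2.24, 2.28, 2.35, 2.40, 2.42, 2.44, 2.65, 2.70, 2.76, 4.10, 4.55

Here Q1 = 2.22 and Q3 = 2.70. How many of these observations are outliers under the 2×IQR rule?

IQR = 0.48; fences at 2.22 − 0.96 = 1.26 and 2.70 + 0.96 = 3.66.
Outside the cutoffs: 0.82, 1.21, 4.10, 4.55.

4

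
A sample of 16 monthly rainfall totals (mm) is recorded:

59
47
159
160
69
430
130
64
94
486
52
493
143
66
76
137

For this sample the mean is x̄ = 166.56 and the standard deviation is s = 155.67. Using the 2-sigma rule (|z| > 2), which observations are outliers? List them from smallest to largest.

486, 493

Cutoffs at x̄ ± 2s: 166.56 ± 2·155.67 = [-144.78, 477.90].
486: z = 2.05, |z| > 2 → outlier.
493: z = 2.10, |z| > 2 → outlier.
Every other value lies within [-144.78, 477.90].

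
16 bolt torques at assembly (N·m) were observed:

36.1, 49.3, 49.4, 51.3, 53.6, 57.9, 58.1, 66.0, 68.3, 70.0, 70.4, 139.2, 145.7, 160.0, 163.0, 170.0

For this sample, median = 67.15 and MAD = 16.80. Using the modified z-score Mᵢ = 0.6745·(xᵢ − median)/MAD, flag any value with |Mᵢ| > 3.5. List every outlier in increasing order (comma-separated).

|Mᵢ| > 3.5 ⇔ |xᵢ − 67.15| > 3.5·16.80/0.6745 = 87.18.
So outliers lie outside [-20.03, 154.33].
160.0: M = 3.73 → outlier.
163.0: M = 3.85 → outlier.
170.0: M = 4.13 → outlier.

160.0, 163.0, 170.0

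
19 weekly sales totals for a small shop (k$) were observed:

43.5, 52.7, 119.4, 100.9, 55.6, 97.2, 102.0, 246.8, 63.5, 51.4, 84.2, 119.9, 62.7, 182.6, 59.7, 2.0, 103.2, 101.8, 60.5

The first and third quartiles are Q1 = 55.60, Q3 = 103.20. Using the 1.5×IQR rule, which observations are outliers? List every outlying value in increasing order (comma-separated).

IQR = Q3 − Q1 = 103.20 − 55.60 = 47.60.
Lower fence = Q1 − 1.5·IQR = 55.60 − 71.40 = -15.80.
Upper fence = Q3 + 1.5·IQR = 103.20 + 71.40 = 174.60.
182.6 > 174.60 → outlier.
246.8 > 174.60 → outlier.
All remaining values lie within [-15.80, 174.60].

182.6, 246.8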